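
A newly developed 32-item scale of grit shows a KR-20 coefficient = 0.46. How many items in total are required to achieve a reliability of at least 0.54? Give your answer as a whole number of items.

45

Rearranging the Spearman-Brown formula for n,
n = r*(1 − r) / [ r (1 − r*) ]
n = [0.54 × 0.54] / [0.46 × 0.46]
  = 0.2916 / 0.2116 = 1.3781
So the test needs 1.3781 × 32 ≈ 44.10 items; rounding up, 45.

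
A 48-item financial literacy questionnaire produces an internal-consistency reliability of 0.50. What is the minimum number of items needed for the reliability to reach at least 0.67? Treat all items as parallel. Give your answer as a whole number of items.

98

Rearranging the Spearman-Brown formula for n,
n = r_target (1 − r_old) / [ r_old (1 − r_target) ]
n = 0.67 × (1 − 0.50) / [ 0.50 × (1 − 0.67) ]
n = 0.3350 / 0.1650 ≈ 2.0303
So the test needs 2.0303 × 48 ≈ 97.45 items; rounding up, 98.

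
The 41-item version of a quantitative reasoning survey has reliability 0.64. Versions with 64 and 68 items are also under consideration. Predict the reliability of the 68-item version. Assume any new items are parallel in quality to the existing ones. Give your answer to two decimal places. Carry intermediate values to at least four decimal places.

The 64-item form is not needed; work directly from the 41-item form with n = 68/41 = 1.6585.
r_{68} = n·r / (1 + (n − 1)·r) = 1.0614 / 1.4214 ≈ 0.7467

0.75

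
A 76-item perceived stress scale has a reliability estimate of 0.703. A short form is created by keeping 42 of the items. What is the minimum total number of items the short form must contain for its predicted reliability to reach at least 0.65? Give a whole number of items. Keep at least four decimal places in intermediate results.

60

First, r for the 42-item form: n = 42/76 = 0.5526, so r_42 = 0.5526·0.703/(1 + (0.5526 − 1)·0.703) = 0.5667
Length factor from the short form to reach 0.65: n' = 0.65(1 − 0.5667) / [0.5667(1 − 0.65)] ≈ 1.4200
Items = 1.4200 × 42 ≈ 59.64 → 60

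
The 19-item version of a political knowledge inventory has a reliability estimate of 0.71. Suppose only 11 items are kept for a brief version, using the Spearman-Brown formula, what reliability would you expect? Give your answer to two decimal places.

0.59

The new length is 11/19 = 0.5789 times the old.
Spearman-Brown: r_new = n·r / (1 + (n − 1)·r)
r_new = 0.5789·0.71 / [1 + (0.5789 − 1)·0.71]
r_new = 0.4110 / 0.7010 ≈ 0.5863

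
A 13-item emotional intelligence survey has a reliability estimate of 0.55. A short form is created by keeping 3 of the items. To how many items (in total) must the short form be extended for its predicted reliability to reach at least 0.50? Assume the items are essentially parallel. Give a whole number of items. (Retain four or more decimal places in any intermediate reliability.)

Short-form reliability: n = 3/13 = 0.2308; r_3 = n·r/(1+(n−1)r) ≈ 0.2200
Then solve for n' with r_old = 0.2200, r_target = 0.50: n' = 0.50(1 − 0.2200)/[0.2200(1 − 0.50)] = 3.5455
Items = 3.5455 × 3 ≈ 10.64 → 11

11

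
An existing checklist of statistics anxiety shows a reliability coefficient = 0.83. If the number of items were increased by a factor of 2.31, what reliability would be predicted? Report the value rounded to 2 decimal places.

By Spearman-Brown, r_new = n r / (1 + (n − 1) r).
r_new = (2.31 × 0.83) / (1 + (2.31 − 1) × 0.83)
r_new = 1.9173 / 2.0873 ≈ 0.9186

0.92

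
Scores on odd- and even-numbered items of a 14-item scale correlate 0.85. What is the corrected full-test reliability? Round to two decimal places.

0.92

The full test is twice the length of either half (n = 2).
r_full = 2r_hh / (1 + r_hh) = 2 × 0.85 / (1 + 0.85)
r_full = 1.7000 / 1.8500 ≈ 0.9189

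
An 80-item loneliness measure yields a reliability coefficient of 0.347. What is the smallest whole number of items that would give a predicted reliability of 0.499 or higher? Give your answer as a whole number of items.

n = 0.499 × (1 − 0.347) / [ 0.347 × (1 − 0.499) ]
  = 0.325847 / 0.173847 = 1.8743
So the test needs 1.8743 × 80 ≈ 149.94 items; rounding up, 150.

150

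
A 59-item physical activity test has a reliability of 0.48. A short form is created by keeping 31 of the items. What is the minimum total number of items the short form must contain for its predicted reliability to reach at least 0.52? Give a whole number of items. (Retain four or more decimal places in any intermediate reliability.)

Short-form reliability: n = 31/59 = 0.5254; r_31 = n·r/(1+(n−1)r) ≈ 0.3266
Then solve for n' with r_old = 0.3266, r_target = 0.52: n' = 0.52(1 − 0.3266)/[0.3266(1 − 0.52)] = 2.2337
Items = 2.2337 × 31 ≈ 69.24 → 70

70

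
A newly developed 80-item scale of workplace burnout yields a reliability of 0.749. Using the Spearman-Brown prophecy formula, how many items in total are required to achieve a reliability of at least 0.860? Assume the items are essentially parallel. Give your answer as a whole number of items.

n = [0.860 × 0.251] / [0.749 × 0.140]
n = 0.215860 / 0.104860 ≈ 2.0586
Items needed = n × 80 = 2.0586 × 80 ≈ 164.69 → round up to 165

165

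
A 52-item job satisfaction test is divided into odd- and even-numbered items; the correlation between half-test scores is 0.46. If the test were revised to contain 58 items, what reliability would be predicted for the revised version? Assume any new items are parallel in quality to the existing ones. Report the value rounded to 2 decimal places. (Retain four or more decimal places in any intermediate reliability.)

Spearman-Brown correction (n = 2): r_full = 2·0.46/(1 + 0.46) = 0.6301
Then adjust to 58 items: n = 58/52 = 1.1154
r_new = n·r_full / (1 + (n − 1)·r_full) = 0.7028 / 1.0727 ≈ 0.6552

0.66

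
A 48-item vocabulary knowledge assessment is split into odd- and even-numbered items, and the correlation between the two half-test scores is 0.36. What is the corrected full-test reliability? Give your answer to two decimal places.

Each half is half the length of the full test, so the full test is n = 2 times a half.
r_full = 2(0.36) / (1 + 0.36)
       = 0.7200 / 1.3600 = 0.5294

0.53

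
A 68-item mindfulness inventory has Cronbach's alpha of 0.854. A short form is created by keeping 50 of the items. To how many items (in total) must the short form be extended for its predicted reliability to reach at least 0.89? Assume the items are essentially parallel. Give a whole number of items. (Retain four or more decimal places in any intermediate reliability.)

First, r for the 50-item form: n = 50/68 = 0.7353, so r_50 = 0.7353·0.854/(1 + (0.7353 − 1)·0.854) = 0.8114
Length factor from the short form to reach 0.89: n' = 0.89(1 − 0.8114) / [0.8114(1 − 0.89)] ≈ 1.8806
Items = 1.8806 × 50 ≈ 94.03 → 95

95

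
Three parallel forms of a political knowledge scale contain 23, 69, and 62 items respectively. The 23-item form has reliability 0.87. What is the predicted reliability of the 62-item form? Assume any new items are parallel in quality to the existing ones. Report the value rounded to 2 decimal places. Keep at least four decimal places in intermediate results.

The 69-item form is not needed; work directly from the 23-item form with n = 62/23 = 2.6957.
r_{62} = n·r / (1 + (n − 1)·r) = 2.3453 / 2.4753 ≈ 0.9475

0.95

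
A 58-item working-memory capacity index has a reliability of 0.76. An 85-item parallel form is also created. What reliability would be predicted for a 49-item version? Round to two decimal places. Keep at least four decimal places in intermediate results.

Only the ratio of lengths matters: n = 49/58 = 0.8448
r_{49} = n·r / (1 + (n − 1)·r) = 0.6420 / 0.8820 ≈ 0.7279

0.73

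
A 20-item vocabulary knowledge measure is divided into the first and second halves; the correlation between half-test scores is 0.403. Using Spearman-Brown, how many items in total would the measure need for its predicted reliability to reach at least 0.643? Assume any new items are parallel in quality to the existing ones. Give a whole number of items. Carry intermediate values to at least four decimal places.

Corrected full-test reliability: r_full = 2 × 0.403 / (1 + 0.403) ≈ 0.5745
n = r_tgt(1 − r_full) / [r_full(1 − r_tgt)] = 0.643 × 0.4255 / (0.5745 × 0.357) ≈ 1.3340
Required items = 1.3340 × 20 = 26.68, so 27 items.

27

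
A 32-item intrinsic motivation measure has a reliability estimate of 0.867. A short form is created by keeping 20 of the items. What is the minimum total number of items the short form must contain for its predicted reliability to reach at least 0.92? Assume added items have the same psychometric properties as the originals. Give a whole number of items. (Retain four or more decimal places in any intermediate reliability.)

57

First, r for the 20-item form: n = 20/32 = 0.6250, so r_20 = 0.6250·0.867/(1 + (0.6250 − 1)·0.867) = 0.8029
Length factor from the short form to reach 0.92: n' = 0.92(1 − 0.8029) / [0.8029(1 − 0.92)] ≈ 2.8231
Items = 2.8231 × 20 ≈ 56.46 → 57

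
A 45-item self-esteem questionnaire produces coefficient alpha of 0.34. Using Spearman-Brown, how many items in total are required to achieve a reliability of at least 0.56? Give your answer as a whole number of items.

112

Invert Spearman-Brown to solve for n:
n = r_target (1 − r_old) / [ r_old (1 − r_target) ]
n = 0.56 × (1 − 0.34) / [ 0.34 × (1 − 0.56) ]
  = 0.3696 / 0.1496 = 2.4706
Items needed = n × 45 = 2.4706 × 45 ≈ 111.18 → round up to 112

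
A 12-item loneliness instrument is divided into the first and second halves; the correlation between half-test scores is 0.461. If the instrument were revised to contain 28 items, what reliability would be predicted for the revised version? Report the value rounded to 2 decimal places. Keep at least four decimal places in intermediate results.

0.80

First correct the split-half correlation to full-test reliability: r_full = 2 × 0.461 / (1 + 0.461) ≈ 0.6311
Then adjust to 28 items: n = 28/12 = 2.3333
r_new = n·r_full / (1 + (n − 1)·r_full) = 1.4725 / 1.8414 ≈ 0.7997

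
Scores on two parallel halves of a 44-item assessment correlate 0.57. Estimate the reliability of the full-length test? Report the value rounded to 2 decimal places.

r_full = 2(0.57) / (1 + 0.57)
r_full = 1.1400 / 1.5700 ≈ 0.7261

0.73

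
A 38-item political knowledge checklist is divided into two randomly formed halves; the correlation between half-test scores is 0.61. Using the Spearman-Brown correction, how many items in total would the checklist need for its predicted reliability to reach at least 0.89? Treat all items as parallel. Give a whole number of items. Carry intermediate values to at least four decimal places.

99

r_full = 2(0.61)/(1 + 0.61) = 0.7578
Solve Spearman-Brown for n: n = 0.89(1 − 0.7578) / [0.7578(1 − 0.89)] = 2.5859
Items = 2.5859 × 38 ≈ 98.26 → 99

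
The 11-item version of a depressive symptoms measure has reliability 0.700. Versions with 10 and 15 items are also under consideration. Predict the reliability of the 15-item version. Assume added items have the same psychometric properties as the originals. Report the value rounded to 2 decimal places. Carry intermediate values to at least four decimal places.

The 10-item form is not needed; work directly from the 11-item form with n = 15/11 = 1.3636.
r_{15} = n·r / (1 + (n − 1)·r) = 0.9545 / 1.2545 ≈ 0.7609

0.76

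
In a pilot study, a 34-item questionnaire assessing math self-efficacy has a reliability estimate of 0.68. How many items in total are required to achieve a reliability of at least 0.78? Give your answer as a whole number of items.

57

n = 0.78 × (1 − 0.68) / [ 0.68 × (1 − 0.78) ]
n = 0.2496 / 0.1496 ≈ 1.6684
So the test needs 1.6684 × 34 ≈ 56.73 items; rounding up, 57.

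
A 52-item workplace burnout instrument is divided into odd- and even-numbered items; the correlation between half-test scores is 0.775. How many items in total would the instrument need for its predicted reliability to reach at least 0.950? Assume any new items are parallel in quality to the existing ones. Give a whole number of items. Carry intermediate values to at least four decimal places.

Corrected full-test reliability: r_full = 2 × 0.775 / (1 + 0.775) ≈ 0.8732
Solve Spearman-Brown for n: n = 0.950(1 − 0.8732) / [0.8732(1 − 0.950)] = 2.7590
Items = 2.7590 × 52 ≈ 143.47 → 144

144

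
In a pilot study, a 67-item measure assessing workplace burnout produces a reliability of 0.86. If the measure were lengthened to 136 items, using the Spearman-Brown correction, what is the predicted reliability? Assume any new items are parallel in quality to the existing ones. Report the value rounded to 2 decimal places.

Length ratio n = 136/67 = 2.0299
By Spearman-Brown, r_new = n r / (1 + (n − 1) r).
r_new = 2.0299·0.86 / [1 + (2.0299 − 1)·0.86]
r_new = 1.7457 / 1.8857 ≈ 0.9258

0.93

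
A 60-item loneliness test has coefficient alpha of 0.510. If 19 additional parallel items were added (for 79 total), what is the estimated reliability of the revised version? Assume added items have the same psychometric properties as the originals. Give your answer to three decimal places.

n = 79/60 = 1.3167
Spearman-Brown: r_new = n·r / (1 + (n − 1)·r)
r_new = 1.3167·0.510 / [1 + (1.3167 − 1)·0.510]
r_new = 0.6715 / 1.1615 ≈ 0.5781

0.578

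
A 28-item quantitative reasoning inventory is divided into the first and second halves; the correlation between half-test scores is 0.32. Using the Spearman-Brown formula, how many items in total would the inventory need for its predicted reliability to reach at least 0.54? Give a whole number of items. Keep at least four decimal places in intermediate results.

35

r_full = 2(0.32)/(1 + 0.32) = 0.4848
Solve Spearman-Brown for n: n = 0.54(1 − 0.4848) / [0.4848(1 − 0.54)] = 1.2475
Items = 1.2475 × 28 ≈ 34.93 → 35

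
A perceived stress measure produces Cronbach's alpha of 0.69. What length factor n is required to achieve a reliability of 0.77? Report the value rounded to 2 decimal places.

1.50

n = [0.77 × 0.31] / [0.69 × 0.23]
n = 0.2387 / 0.1587 ≈ 1.5041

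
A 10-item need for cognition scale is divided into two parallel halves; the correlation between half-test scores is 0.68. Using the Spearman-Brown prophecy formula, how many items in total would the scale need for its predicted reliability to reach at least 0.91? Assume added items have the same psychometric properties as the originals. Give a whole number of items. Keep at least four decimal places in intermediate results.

Corrected full-test reliability: r_full = 2 × 0.68 / (1 + 0.68) ≈ 0.8095
Solve Spearman-Brown for n: n = 0.91(1 − 0.8095) / [0.8095(1 − 0.91)] = 2.3795
Required items = 2.3795 × 10 = 23.80, so 24 items.

24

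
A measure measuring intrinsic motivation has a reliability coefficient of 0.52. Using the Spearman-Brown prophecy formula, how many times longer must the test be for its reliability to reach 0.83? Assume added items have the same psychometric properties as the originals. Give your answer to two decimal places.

4.51

n = 0.83 × (1 − 0.52) / [ 0.52 × (1 − 0.83) ]
n = 0.3984 / 0.0884 ≈ 4.5068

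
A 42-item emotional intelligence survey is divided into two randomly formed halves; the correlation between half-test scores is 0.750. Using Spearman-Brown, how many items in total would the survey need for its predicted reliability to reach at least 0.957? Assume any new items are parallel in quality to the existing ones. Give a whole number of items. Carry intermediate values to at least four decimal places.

Corrected full-test reliability: r_full = 2 × 0.750 / (1 + 0.750) ≈ 0.8571
Solve Spearman-Brown for n: n = 0.957(1 − 0.8571) / [0.8571(1 − 0.957)] = 3.7106
Required items = 3.7106 × 42 = 155.85, so 156 items.

156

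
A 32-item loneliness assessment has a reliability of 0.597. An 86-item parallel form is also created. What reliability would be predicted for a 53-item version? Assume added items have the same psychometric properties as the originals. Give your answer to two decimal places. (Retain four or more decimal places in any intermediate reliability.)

The 86-item form is not needed; work directly from the 32-item form with n = 53/32 = 1.6562.
r_{53} = n·r / (1 + (n − 1)·r) = 0.9888 / 1.3918 ≈ 0.7104

0.71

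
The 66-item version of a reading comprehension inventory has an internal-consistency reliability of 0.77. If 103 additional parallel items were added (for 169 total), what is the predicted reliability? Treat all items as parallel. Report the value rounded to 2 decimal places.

0.90

The new length is 169/66 = 2.5606 times the old.
By Spearman-Brown, r_new = n r / (1 + (n − 1) r).
r_new = (2.5606 × 0.77) / (1 + (2.5606 − 1) × 0.77)
     = 1.9717 / 2.2017 = 0.8955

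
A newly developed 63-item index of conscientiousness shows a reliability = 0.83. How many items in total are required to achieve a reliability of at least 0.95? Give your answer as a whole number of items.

Spearman-Brown solved for the length factor n:
n = r*(1 − r) / [ r (1 − r*) ]
n = [0.95 × 0.17] / [0.83 × 0.05]
n = 0.1615 / 0.0415 ≈ 3.8916
3.8916 × 63 = 245.17 → 246 items

246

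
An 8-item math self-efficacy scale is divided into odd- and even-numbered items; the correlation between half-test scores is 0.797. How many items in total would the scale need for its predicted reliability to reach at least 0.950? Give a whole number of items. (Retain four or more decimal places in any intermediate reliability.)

20

Corrected full-test reliability: r_full = 2 × 0.797 / (1 + 0.797) ≈ 0.8870
Solve Spearman-Brown for n: n = 0.950(1 − 0.8870) / [0.8870(1 − 0.950)] = 2.4205
Required items = 2.4205 × 8 = 19.36, so 20 items.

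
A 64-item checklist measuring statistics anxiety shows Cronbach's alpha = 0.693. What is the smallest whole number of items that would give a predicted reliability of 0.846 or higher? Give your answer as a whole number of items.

Rearranging the Spearman-Brown formula for n,
n = r*(1 − r) / [ r (1 − r*) ]
n = 0.846(1 − 0.693) / [0.693(1 − 0.846)]
n = 0.259722 / 0.106722 ≈ 2.4336
2.4336 × 64 = 155.75 → 156 items

156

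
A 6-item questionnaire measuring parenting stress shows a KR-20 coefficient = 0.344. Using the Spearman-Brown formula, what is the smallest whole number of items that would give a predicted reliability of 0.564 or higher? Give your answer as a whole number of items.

15

Spearman-Brown solved for the length factor n:
n = r_target (1 − r_old) / [ r_old (1 − r_target) ]
n = 0.564(1 − 0.344) / [0.344(1 − 0.564)]
n = 0.369984 / 0.149984 ≈ 2.4668
2.4668 × 6 = 14.80 → 15 items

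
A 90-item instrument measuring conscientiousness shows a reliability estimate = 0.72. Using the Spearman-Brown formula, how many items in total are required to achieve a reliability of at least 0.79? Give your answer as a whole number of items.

132

Spearman-Brown solved for the length factor n:
n = r_target (1 − r_old) / [ r_old (1 − r_target) ]
n = [0.79 × 0.28] / [0.72 × 0.21]
n = 0.2212 / 0.1512 ≈ 1.4630
Items needed = n × 90 = 1.4630 × 90 ≈ 131.67 → round up to 132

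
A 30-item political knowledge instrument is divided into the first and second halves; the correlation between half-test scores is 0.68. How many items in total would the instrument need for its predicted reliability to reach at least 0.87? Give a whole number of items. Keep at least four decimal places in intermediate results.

48

Corrected full-test reliability: r_full = 2 × 0.68 / (1 + 0.68) ≈ 0.8095
Solve Spearman-Brown for n: n = 0.87(1 − 0.8095) / [0.8095(1 − 0.87)] = 1.5749
Required items = 1.5749 × 30 = 47.25, so 48 items.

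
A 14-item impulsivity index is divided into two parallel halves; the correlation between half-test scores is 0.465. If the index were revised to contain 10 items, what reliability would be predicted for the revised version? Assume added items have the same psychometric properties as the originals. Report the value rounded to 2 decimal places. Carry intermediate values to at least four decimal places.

0.55

First correct the split-half correlation to full-test reliability: r_full = 2 × 0.465 / (1 + 0.465) ≈ 0.6348
Then adjust to 10 items: n = 10/14 = 0.7143
r_new = n·r_full / (1 + (n − 1)·r_full) = 0.4534 / 0.8186 ≈ 0.5539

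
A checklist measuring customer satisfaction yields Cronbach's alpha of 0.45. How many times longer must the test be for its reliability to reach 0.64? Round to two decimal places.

n = [0.64 × 0.55] / [0.45 × 0.36]
n = 0.3520 / 0.1620 ≈ 2.1728

2.17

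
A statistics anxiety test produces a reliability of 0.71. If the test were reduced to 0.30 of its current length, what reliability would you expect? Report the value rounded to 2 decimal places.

0.42

Apply the Spearman-Brown prophecy formula, r' = nr / [1 + (n − 1)r]:
r_new = 0.3·0.71 / [1 + (0.3 − 1)·0.71]
     = 0.2130 / 0.5030 = 0.4235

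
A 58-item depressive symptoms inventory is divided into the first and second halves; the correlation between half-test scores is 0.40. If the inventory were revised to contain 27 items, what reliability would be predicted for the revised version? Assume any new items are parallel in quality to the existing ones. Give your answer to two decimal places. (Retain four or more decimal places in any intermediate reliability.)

First correct the split-half correlation to full-test reliability: r_full = 2 × 0.40 / (1 + 0.40) ≈ 0.5714
Then adjust to 27 items: n = 27/58 = 0.4655
r_new = n·r_full / (1 + (n − 1)·r_full) = 0.2660 / 0.6946 ≈ 0.3830

0.38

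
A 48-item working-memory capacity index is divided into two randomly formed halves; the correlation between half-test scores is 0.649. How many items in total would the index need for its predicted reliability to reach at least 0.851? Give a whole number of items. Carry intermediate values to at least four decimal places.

r_full = 2(0.649)/(1 + 0.649) = 0.7871
n = r_tgt(1 − r_full) / [r_full(1 − r_tgt)] = 0.851 × 0.2129 / (0.7871 × 0.149) ≈ 1.5449
Required items = 1.5449 × 48 = 74.16, so 75 items.

75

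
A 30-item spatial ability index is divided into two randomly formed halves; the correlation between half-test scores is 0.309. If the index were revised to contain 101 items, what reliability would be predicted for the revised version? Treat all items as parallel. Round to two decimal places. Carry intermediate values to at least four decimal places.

First correct the split-half correlation to full-test reliability: r_full = 2 × 0.309 / (1 + 0.309) ≈ 0.4721
Length factor from 30 to 101 items: n = 101/30 = 3.3667
r_new = n·r_full / (1 + (n − 1)·r_full) = 1.5894 / 2.1173 ≈ 0.7507

0.75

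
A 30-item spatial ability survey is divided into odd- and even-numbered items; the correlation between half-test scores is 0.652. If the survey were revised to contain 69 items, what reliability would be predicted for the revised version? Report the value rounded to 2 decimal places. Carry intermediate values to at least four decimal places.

0.90

Spearman-Brown correction (n = 2): r_full = 2·0.652/(1 + 0.652) = 0.7893
Length factor from 30 to 69 items: n = 69/30 = 2.3000
r_new = n·r_full / (1 + (n − 1)·r_full) = 1.8154 / 2.0261 ≈ 0.8960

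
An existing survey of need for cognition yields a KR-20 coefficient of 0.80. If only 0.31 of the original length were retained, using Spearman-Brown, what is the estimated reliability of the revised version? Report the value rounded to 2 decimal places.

Apply the Spearman-Brown prophecy formula, r' = nr / [1 + (n − 1)r]:
r_new = (0.31 × 0.80) / (1 + (0.31 − 1) × 0.80)
     = 0.2480 / 0.4480 = 0.5536

0.55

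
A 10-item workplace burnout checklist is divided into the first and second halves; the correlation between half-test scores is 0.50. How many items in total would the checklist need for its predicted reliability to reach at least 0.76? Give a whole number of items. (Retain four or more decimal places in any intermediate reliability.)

16

Corrected full-test reliability: r_full = 2 × 0.50 / (1 + 0.50) ≈ 0.6667
n = r_tgt(1 − r_full) / [r_full(1 − r_tgt)] = 0.76 × 0.3333 / (0.6667 × 0.24) ≈ 1.5831
Required items = 1.5831 × 10 = 15.83, so 16 items.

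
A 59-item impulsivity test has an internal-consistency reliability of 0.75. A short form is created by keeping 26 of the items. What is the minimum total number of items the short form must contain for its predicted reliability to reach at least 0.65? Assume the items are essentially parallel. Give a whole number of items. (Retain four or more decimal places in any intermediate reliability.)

Short-form reliability: n = 26/59 = 0.4407; r_26 = n·r/(1+(n−1)r) ≈ 0.5694
Then solve for n' with r_old = 0.5694, r_target = 0.65: n' = 0.65(1 − 0.5694)/[0.5694(1 − 0.65)] = 1.4044
Items = 1.4044 × 26 ≈ 36.51 → 37

37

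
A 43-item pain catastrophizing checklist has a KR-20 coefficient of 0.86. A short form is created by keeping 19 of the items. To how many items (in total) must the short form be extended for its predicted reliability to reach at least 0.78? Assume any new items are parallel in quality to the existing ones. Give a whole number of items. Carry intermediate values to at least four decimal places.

First, r for the 19-item form: n = 19/43 = 0.4419, so r_19 = 0.4419·0.86/(1 + (0.4419 − 1)·0.86) = 0.7308
Length factor from the short form to reach 0.78: n' = 0.78(1 − 0.7308) / [0.7308(1 − 0.78)] ≈ 1.3060
Items = 1.3060 × 19 ≈ 24.81 → 25

25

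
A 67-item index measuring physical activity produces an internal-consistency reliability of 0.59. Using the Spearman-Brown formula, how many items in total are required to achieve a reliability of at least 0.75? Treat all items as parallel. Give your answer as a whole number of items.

140

n = 0.75 × (1 − 0.59) / [ 0.59 × (1 − 0.75) ]
n = 0.3075 / 0.1475 ≈ 2.0847
So the test needs 2.0847 × 67 ≈ 139.67 items; rounding up, 140.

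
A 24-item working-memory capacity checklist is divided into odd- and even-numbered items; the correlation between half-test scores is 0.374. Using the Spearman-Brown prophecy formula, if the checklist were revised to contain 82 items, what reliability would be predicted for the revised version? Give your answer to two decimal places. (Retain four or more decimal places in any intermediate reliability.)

First correct the split-half correlation to full-test reliability: r_full = 2 × 0.374 / (1 + 0.374) ≈ 0.5444
Then adjust to 82 items: n = 82/24 = 3.4167
r_new = n·r_full / (1 + (n − 1)·r_full) = 1.8601 / 2.3157 ≈ 0.8033

0.80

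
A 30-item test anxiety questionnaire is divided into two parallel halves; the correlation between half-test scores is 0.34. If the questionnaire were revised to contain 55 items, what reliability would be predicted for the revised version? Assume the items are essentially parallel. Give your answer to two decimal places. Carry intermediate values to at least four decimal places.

0.65

First correct the split-half correlation to full-test reliability: r_full = 2 × 0.34 / (1 + 0.34) ≈ 0.5075
Then adjust to 55 items: n = 55/30 = 1.8333
r_new = n·r_full / (1 + (n − 1)·r_full) = 0.9304 / 1.4229 ≈ 0.6539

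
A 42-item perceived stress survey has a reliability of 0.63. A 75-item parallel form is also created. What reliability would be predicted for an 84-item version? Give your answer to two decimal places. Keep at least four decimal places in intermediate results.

0.77

Only the ratio of lengths matters: n = 84/42 = 2.0000
r_{84} = n·r / (1 + (n − 1)·r) = 1.2600 / 1.6300 ≈ 0.7730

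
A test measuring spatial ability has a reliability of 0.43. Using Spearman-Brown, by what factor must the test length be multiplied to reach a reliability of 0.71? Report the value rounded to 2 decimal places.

3.25

Rearranging the Spearman-Brown formula for n,
n = r_target (1 − r_old) / [ r_old (1 − r_target) ]
n = [0.71 × 0.57] / [0.43 × 0.29]
  = 0.4047 / 0.1247 = 3.2454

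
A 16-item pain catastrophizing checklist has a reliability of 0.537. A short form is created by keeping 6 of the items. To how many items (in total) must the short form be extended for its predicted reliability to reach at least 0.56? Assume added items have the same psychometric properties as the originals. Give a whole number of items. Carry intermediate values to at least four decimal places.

Short-form reliability: n = 6/16 = 0.3750; r_6 = n·r/(1+(n−1)r) ≈ 0.3031
Then solve for n' with r_old = 0.3031, r_target = 0.56: n' = 0.56(1 − 0.3031)/[0.3031(1 − 0.56)] = 2.9263
Total items = 2.9263 × 6 = 17.56, rounded up to 18.

18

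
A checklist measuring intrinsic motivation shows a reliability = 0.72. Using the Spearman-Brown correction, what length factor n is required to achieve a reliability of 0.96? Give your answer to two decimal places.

9.33

n = [0.96 × 0.28] / [0.72 × 0.04]
  = 0.2688 / 0.0288 = 9.3333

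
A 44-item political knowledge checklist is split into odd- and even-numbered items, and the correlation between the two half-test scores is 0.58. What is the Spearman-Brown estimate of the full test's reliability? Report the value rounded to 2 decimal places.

Apply the Spearman-Brown correction with n = 2:
r_full = 2r_hh / (1 + r_hh) = 2 × 0.58 / (1 + 0.58)
       = 1.1600 / 1.5800 = 0.7342

0.73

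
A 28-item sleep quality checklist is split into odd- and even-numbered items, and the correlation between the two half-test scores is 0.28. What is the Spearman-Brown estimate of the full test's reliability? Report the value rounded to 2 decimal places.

r_full = 2(0.28) / (1 + 0.28)
       = 0.5600 / 1.2800 = 0.4375

0.44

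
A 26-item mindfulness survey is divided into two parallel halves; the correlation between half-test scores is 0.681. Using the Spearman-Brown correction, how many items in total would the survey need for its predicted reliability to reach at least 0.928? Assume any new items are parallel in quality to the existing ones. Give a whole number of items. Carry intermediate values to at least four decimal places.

Corrected full-test reliability: r_full = 2 × 0.681 / (1 + 0.681) ≈ 0.8102
Solve Spearman-Brown for n: n = 0.928(1 − 0.8102) / [0.8102(1 − 0.928)] = 3.0194
Items = 3.0194 × 26 ≈ 78.50 → 79

79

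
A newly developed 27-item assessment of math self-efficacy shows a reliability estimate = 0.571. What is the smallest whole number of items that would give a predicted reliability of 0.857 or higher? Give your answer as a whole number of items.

122

n = 0.857 × (1 − 0.571) / [ 0.571 × (1 − 0.857) ]
n = 0.367653 / 0.081653 ≈ 4.5026
Items needed = n × 27 = 4.5026 × 27 ≈ 121.57 → round up to 122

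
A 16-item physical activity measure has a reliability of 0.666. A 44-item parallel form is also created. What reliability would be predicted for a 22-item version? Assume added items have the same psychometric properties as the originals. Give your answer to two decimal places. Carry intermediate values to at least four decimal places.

Only the ratio of lengths matters: n = 22/16 = 1.3750
r_{22} = n·r / (1 + (n − 1)·r) = 0.9158 / 1.2498 ≈ 0.7328

0.73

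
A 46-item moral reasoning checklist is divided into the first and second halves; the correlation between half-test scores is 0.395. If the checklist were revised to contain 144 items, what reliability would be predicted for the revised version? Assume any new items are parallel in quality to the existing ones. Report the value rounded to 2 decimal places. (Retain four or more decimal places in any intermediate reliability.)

First correct the split-half correlation to full-test reliability: r_full = 2 × 0.395 / (1 + 0.395) ≈ 0.5663
Then adjust to 144 items: n = 144/46 = 3.1304
r_new = n·r_full / (1 + (n − 1)·r_full) = 1.7727 / 2.2064 ≈ 0.8034

0.80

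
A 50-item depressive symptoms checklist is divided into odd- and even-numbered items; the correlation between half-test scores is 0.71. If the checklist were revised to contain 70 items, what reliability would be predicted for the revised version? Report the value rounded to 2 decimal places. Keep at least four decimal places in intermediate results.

0.87

First correct the split-half correlation to full-test reliability: r_full = 2 × 0.71 / (1 + 0.71) ≈ 0.8304
Then adjust to 70 items: n = 70/50 = 1.4000
r_new = n·r_full / (1 + (n − 1)·r_full) = 1.1626 / 1.3322 ≈ 0.8727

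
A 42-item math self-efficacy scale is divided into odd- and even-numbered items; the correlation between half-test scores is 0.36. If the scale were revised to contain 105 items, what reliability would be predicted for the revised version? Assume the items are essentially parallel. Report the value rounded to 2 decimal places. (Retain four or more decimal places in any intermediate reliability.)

0.74

First correct the split-half correlation to full-test reliability: r_full = 2 × 0.36 / (1 + 0.36) ≈ 0.5294
Length factor from 42 to 105 items: n = 105/42 = 2.5000
r_new = n·r_full / (1 + (n − 1)·r_full) = 1.3235 / 1.7941 ≈ 0.7377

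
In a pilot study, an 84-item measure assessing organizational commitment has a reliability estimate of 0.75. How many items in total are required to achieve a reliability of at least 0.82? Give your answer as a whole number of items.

128

Rearranging the Spearman-Brown formula for n,
n = r*(1 − r) / [ r (1 − r*) ]
n = [0.82 × 0.25] / [0.75 × 0.18]
n = 0.2050 / 0.1350 ≈ 1.5185
So the test needs 1.5185 × 84 ≈ 127.55 items; rounding up, 128.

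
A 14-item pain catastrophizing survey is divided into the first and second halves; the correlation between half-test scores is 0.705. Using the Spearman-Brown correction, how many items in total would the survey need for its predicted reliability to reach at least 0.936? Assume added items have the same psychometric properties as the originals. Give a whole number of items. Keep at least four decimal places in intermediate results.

r_full = 2(0.705)/(1 + 0.705) = 0.8270
n = r_tgt(1 − r_full) / [r_full(1 − r_tgt)] = 0.936 × 0.1730 / (0.8270 × 0.064) ≈ 3.0594
Required items = 3.0594 × 14 = 42.83, so 43 items.

43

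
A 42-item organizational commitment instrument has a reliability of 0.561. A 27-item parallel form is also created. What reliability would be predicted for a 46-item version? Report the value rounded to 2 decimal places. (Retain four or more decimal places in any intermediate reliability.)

The 27-item form is not needed; work directly from the 42-item form with n = 46/42 = 1.0952.
r_{46} = n·r / (1 + (n − 1)·r) = 0.6144 / 1.0534 ≈ 0.5833

0.58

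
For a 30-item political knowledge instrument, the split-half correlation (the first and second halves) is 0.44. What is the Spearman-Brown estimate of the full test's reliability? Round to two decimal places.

0.61

r_full = 2r_hh / (1 + r_hh) = 2 × 0.44 / (1 + 0.44)
       = 0.8800 / 1.4400 = 0.6111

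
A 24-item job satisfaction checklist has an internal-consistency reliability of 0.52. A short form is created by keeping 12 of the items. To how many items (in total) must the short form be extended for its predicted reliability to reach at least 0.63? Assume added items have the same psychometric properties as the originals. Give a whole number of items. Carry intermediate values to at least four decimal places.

38

First, r for the 12-item form: n = 12/24 = 0.5000, so r_12 = 0.5000·0.52/(1 + (0.5000 − 1)·0.52) = 0.3514
Length factor from the short form to reach 0.63: n' = 0.63(1 − 0.3514) / [0.3514(1 − 0.63)] ≈ 3.1428
Items = 3.1428 × 12 ≈ 37.71 → 38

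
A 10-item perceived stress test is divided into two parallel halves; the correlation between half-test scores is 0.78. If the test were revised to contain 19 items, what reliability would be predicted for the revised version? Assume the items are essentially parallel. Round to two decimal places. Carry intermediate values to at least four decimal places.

0.93

First correct the split-half correlation to full-test reliability: r_full = 2 × 0.78 / (1 + 0.78) ≈ 0.8764
Length factor from 10 to 19 items: n = 19/10 = 1.9000
r_new = n·r_full / (1 + (n − 1)·r_full) = 1.6652 / 1.7888 ≈ 0.9309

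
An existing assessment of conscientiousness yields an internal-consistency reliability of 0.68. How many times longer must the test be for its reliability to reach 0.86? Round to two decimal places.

n = [0.86 × 0.32] / [0.68 × 0.14]
n = 0.2752 / 0.0952 ≈ 2.8908

2.89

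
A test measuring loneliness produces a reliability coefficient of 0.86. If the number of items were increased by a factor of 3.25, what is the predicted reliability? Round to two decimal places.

0.95

By Spearman-Brown, r_new = n r / (1 + (n − 1) r).
r_new = 3.25·0.86 / [1 + (3.25 − 1)·0.86]
     = 2.7950 / 2.9350 = 0.9523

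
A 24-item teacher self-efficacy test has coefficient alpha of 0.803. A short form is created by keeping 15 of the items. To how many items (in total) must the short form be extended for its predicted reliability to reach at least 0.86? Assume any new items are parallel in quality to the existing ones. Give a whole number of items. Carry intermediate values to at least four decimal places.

Short-form reliability: n = 15/24 = 0.6250; r_15 = n·r/(1+(n−1)r) ≈ 0.7181
Then solve for n' with r_old = 0.7181, r_target = 0.86: n' = 0.86(1 − 0.7181)/[0.7181(1 − 0.86)] = 2.4115
Total items = 2.4115 × 15 = 36.17, rounded up to 37.

37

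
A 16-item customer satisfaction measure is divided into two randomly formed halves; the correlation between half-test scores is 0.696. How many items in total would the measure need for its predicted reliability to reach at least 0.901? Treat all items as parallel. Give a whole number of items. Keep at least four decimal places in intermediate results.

Corrected full-test reliability: r_full = 2 × 0.696 / (1 + 0.696) ≈ 0.8208
n = r_tgt(1 − r_full) / [r_full(1 − r_tgt)] = 0.901 × 0.1792 / (0.8208 × 0.099) ≈ 1.9870
Required items = 1.9870 × 16 = 31.79, so 32 items.

32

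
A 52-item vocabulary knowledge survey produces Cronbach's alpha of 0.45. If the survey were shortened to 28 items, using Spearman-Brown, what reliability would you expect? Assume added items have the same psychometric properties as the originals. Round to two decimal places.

The new length is 28/52 = 0.5385 times the old.
By Spearman-Brown, r_new = n r / (1 + (n − 1) r).
r_new = 0.5385·0.45 / [1 + (0.5385 − 1)·0.45]
     = 0.2423 / 0.7923 = 0.3058

0.31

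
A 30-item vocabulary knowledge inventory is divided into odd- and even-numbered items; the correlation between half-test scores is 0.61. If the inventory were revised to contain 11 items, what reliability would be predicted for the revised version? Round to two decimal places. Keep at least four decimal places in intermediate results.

Full-test reliability from the split-half r: r_full = 2(0.61)/(1 + 0.61) = 0.7578
Length factor from 30 to 11 items: n = 11/30 = 0.3667
r_new = n·r_full / (1 + (n − 1)·r_full) = 0.2779 / 0.5201 ≈ 0.5343

0.53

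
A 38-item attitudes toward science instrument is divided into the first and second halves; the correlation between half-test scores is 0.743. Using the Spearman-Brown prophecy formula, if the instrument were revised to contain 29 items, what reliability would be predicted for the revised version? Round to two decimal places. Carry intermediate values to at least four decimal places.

0.82

Full-test reliability from the split-half r: r_full = 2(0.743)/(1 + 0.743) = 0.8526
Then adjust to 29 items: n = 29/38 = 0.7632
r_new = n·r_full / (1 + (n − 1)·r_full) = 0.6507 / 0.7981 ≈ 0.8153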